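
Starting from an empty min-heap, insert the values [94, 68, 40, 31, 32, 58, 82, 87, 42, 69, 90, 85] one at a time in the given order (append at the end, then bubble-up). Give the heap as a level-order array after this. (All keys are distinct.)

[31, 32, 58, 42, 40, 68, 82, 94, 87, 69, 90, 85]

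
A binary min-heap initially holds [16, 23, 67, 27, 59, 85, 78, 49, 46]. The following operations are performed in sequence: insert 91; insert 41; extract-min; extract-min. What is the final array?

insert 91:
  append 91 at index 9 → [16, 23, 67, 27, 59, 85, 78, 49, 46, 91] (no swap needed)
insert 41:
  append 41 at index 10 → [16, 23, 67, 27, 59, 85, 78, 49, 46, 91, 41]
  41 < parent 59 at index 4, swap → [16, 23, 67, 27, 41, 85, 78, 49, 46, 91, 59]
extract-min → returns 16:
  remove root 16; move last element 59 to root → [59, 23, 67, 27, 41, 85, 78, 49, 46, 91]
  59 vs smaller child 23 at index 1, swap → [23, 59, 67, 27, 41, 85, 78, 49, 46, 91]
  59 vs smaller child 27 at index 3, swap → [23, 27, 67, 59, 41, 85, 78, 49, 46, 91]
  59 vs smaller child 46 at index 8, swap → [23, 27, 67, 46, 41, 85, 78, 49, 59, 91]
extract-min → returns 23:
  remove root 23; move last element 91 to root → [91, 27, 67, 46, 41, 85, 78, 49, 59]
  91 vs smaller child 27 at index 1, swap → [27, 91, 67, 46, 41, 85, 78, 49, 59]
  91 vs smaller child 41 at index 4, swap → [27, 41, 67, 46, 91, 85, 78, 49, 59]

[27, 41, 67, 46, 91, 85, 78, 49, 59]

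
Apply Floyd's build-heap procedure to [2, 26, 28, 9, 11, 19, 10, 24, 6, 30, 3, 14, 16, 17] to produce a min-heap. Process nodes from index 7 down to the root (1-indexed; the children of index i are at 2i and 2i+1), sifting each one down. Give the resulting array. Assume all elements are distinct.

[2, 3, 10, 6, 11, 14, 17, 24, 9, 30, 26, 19, 16, 28]

sift down from index 7: already satisfies heap property
sift down from index 6:
  19 vs smaller child 14 at index 12, swap → [2, 26, 28, 9, 11, 14, 10, 24, 6, 30, 3, 19, 16, 17]
sift down from index 5:
  11 vs smaller child 3 at index 11, swap → [2, 26, 28, 9, 3, 14, 10, 24, 6, 30, 11, 19, 16, 17]
sift down from index 4:
  9 vs smaller child 6 at index 9, swap → [2, 26, 28, 6, 3, 14, 10, 24, 9, 30, 11, 19, 16, 17]
sift down from index 3:
  28 vs smaller child 10 at index 7, swap → [2, 26, 10, 6, 3, 14, 28, 24, 9, 30, 11, 19, 16, 17]
  28 vs only child 17 at index 14, swap → [2, 26, 10, 6, 3, 14, 17, 24, 9, 30, 11, 19, 16, 28]
sift down from index 2:
  26 vs smaller child 3 at index 5, swap → [2, 3, 10, 6, 26, 14, 17, 24, 9, 30, 11, 19, 16, 28]
  26 vs smaller child 11 at index 11, swap → [2, 3, 10, 6, 11, 14, 17, 24, 9, 30, 26, 19, 16, 28]
sift down from index 1: already satisfies heap property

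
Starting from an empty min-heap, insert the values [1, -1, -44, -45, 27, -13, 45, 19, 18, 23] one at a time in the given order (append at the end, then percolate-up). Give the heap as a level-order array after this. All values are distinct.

[-45, -44, -13, 1, 23, -1, 45, 19, 18, 27]

Insert 1:
  append 1 at index 0 → [1] (no swap needed)
Insert -1:
  append -1 at index 1 → [1, -1]
  -1 < parent 1 at index 0, swap → [-1, 1]
Insert -44:
  append -44 at index 2 → [-1, 1, -44]
  -44 < parent -1 at index 0, swap → [-44, 1, -1]
Insert -45:
  append -45 at index 3 → [-44, 1, -1, -45]
  -45 < parent 1 at index 1, swap → [-44, -45, -1, 1]
  -45 < parent -44 at index 0, swap → [-45, -44, -1, 1]
Insert 27:
  append 27 at index 4 → [-45, -44, -1, 1, 27] (no swap needed)
Insert -13:
  append -13 at index 5 → [-45, -44, -1, 1, 27, -13]
  -13 < parent -1 at index 2, swap → [-45, -44, -13, 1, 27, -1]
Insert 45:
  append 45 at index 6 → [-45, -44, -13, 1, 27, -1, 45] (no swap needed)
Insert 19:
  append 19 at index 7 → [-45, -44, -13, 1, 27, -1, 45, 19] (no swap needed)
Insert 18:
  append 18 at index 8 → [-45, -44, -13, 1, 27, -1, 45, 19, 18] (no swap needed)
Insert 23:
  append 23 at index 9 → [-45, -44, -13, 1, 27, -1, 45, 19, 18, 23]
  23 < parent 27 at index 4, swap → [-45, -44, -13, 1, 23, -1, 45, 19, 18, 27]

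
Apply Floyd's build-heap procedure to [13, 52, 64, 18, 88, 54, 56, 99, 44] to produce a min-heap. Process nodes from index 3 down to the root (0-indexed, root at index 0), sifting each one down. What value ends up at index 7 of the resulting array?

sift down from index 3: already satisfies heap property
sift down from index 2:
  64 vs smaller child 54 at index 5, swap → [13, 52, 54, 18, 88, 64, 56, 99, 44]
sift down from index 1:
  52 vs smaller child 18 at index 3, swap → [13, 18, 54, 52, 88, 64, 56, 99, 44]
  52 vs smaller child 44 at index 8, swap → [13, 18, 54, 44, 88, 64, 56, 99, 52]
sift down from index 0: already satisfies heap property
resulting array: [13, 18, 54, 44, 88, 64, 56, 99, 52]

99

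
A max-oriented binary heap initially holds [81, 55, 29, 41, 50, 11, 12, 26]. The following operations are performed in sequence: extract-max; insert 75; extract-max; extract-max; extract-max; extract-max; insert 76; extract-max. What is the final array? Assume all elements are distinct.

[29, 26, 11, 12]

extract-max → returns 81:
  remove root 81; move last element 26 to root → [26, 55, 29, 41, 50, 11, 12]
  26 vs larger child 55 at index 1, swap → [55, 26, 29, 41, 50, 11, 12]
  26 vs larger child 50 at index 4, swap → [55, 50, 29, 41, 26, 11, 12]
insert 75:
  append 75 at index 7 → [55, 50, 29, 41, 26, 11, 12, 75]
  75 > parent 41 at index 3, swap → [55, 50, 29, 75, 26, 11, 12, 41]
  75 > parent 50 at index 1, swap → [55, 75, 29, 50, 26, 11, 12, 41]
  75 > parent 55 at index 0, swap → [75, 55, 29, 50, 26, 11, 12, 41]
extract-max → returns 75:
  remove root 75; move last element 41 to root → [41, 55, 29, 50, 26, 11, 12]
  41 vs larger child 55 at index 1, swap → [55, 41, 29, 50, 26, 11, 12]
  41 vs larger child 50 at index 3, swap → [55, 50, 29, 41, 26, 11, 12]
extract-max → returns 55:
  remove root 55; move last element 12 to root → [12, 50, 29, 41, 26, 11]
  12 vs larger child 50 at index 1, swap → [50, 12, 29, 41, 26, 11]
  12 vs larger child 41 at index 3, swap → [50, 41, 29, 12, 26, 11]
extract-max → returns 50:
  remove root 50; move last element 11 to root → [11, 41, 29, 12, 26]
  11 vs larger child 41 at index 1, swap → [41, 11, 29, 12, 26]
  11 vs larger child 26 at index 4, swap → [41, 26, 29, 12, 11]
extract-max → returns 41:
  remove root 41; move last element 11 to root → [11, 26, 29, 12]
  11 vs larger child 29 at index 2, swap → [29, 26, 11, 12]
insert 76:
  append 76 at index 4 → [29, 26, 11, 12, 76]
  76 > parent 26 at index 1, swap → [29, 76, 11, 12, 26]
  76 > parent 29 at index 0, swap → [76, 29, 11, 12, 26]
extract-max → returns 76:
  remove root 76; move last element 26 to root → [26, 29, 11, 12]
  26 vs larger child 29 at index 1, swap → [29, 26, 11, 12]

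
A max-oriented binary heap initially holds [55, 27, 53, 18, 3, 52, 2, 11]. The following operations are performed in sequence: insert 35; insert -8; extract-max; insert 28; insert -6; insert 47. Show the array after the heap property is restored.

insert 35:
  append 35 at index 8 → [55, 27, 53, 18, 3, 52, 2, 11, 35]
  35 > parent 18 at index 3, swap → [55, 27, 53, 35, 3, 52, 2, 11, 18]
  35 > parent 27 at index 1, swap → [55, 35, 53, 27, 3, 52, 2, 11, 18]
insert -8:
  append -8 at index 9 → [55, 35, 53, 27, 3, 52, 2, 11, 18, -8] (no swap needed)
extract-max → returns 55:
  remove root 55; move last element -8 to root → [-8, 35, 53, 27, 3, 52, 2, 11, 18]
  -8 vs larger child 53 at index 2, swap → [53, 35, -8, 27, 3, 52, 2, 11, 18]
  -8 vs larger child 52 at index 5, swap → [53, 35, 52, 27, 3, -8, 2, 11, 18]
insert 28:
  append 28 at index 9 → [53, 35, 52, 27, 3, -8, 2, 11, 18, 28]
  28 > parent 3 at index 4, swap → [53, 35, 52, 27, 28, -8, 2, 11, 18, 3]
insert -6:
  append -6 at index 10 → [53, 35, 52, 27, 28, -8, 2, 11, 18, 3, -6] (no swap needed)
insert 47:
  append 47 at index 11 → [53, 35, 52, 27, 28, -8, 2, 11, 18, 3, -6, 47]
  47 > parent -8 at index 5, swap → [53, 35, 52, 27, 28, 47, 2, 11, 18, 3, -6, -8]

[53, 35, 52, 27, 28, 47, 2, 11, 18, 3, -6, -8]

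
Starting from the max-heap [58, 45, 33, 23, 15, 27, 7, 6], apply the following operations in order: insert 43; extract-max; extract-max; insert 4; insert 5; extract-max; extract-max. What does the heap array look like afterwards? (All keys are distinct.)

[27, 23, 7, 6, 15, 5, 4]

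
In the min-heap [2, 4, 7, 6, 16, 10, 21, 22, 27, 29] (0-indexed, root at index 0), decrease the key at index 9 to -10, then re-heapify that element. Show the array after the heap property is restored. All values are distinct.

[-10, 2, 7, 6, 4, 10, 21, 22, 27, 16]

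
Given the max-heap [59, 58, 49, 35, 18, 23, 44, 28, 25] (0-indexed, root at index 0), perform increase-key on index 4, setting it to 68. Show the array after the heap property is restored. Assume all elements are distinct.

set index 4 from 18 to 68 → [59, 58, 49, 35, 68, 23, 44, 28, 25]
68 > parent 58 at index 1, swap → [59, 68, 49, 35, 58, 23, 44, 28, 25]
68 > parent 59 at index 0, swap → [68, 59, 49, 35, 58, 23, 44, 28, 25]

[68, 59, 49, 35, 58, 23, 44, 28, 25]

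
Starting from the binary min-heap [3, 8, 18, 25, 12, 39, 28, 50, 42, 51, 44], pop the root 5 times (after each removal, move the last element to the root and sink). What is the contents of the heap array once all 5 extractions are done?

[28, 42, 39, 50, 44, 51]

extract-min #1 returns 3:
  remove root 3; move last element 44 to root → [44, 8, 18, 25, 12, 39, 28, 50, 42, 51]
  44 vs smaller child 8 at index 1, swap → [8, 44, 18, 25, 12, 39, 28, 50, 42, 51]
  44 vs smaller child 12 at index 4, swap → [8, 12, 18, 25, 44, 39, 28, 50, 42, 51]
extract-min #2 returns 8:
  remove root 8; move last element 51 to root → [51, 12, 18, 25, 44, 39, 28, 50, 42]
  51 vs smaller child 12 at index 1, swap → [12, 51, 18, 25, 44, 39, 28, 50, 42]
  51 vs smaller child 25 at index 3, swap → [12, 25, 18, 51, 44, 39, 28, 50, 42]
  51 vs smaller child 42 at index 8, swap → [12, 25, 18, 42, 44, 39, 28, 50, 51]
extract-min #3 returns 12:
  remove root 12; move last element 51 to root → [51, 25, 18, 42, 44, 39, 28, 50]
  51 vs smaller child 18 at index 2, swap → [18, 25, 51, 42, 44, 39, 28, 50]
  51 vs smaller child 28 at index 6, swap → [18, 25, 28, 42, 44, 39, 51, 50]
extract-min #4 returns 18:
  remove root 18; move last element 50 to root → [50, 25, 28, 42, 44, 39, 51]
  50 vs smaller child 25 at index 1, swap → [25, 50, 28, 42, 44, 39, 51]
  50 vs smaller child 42 at index 3, swap → [25, 42, 28, 50, 44, 39, 51]
extract-min #5 returns 25:
  remove root 25; move last element 51 to root → [51, 42, 28, 50, 44, 39]
  51 vs smaller child 28 at index 2, swap → [28, 42, 51, 50, 44, 39]
  51 vs only child 39 at index 5, swap → [28, 42, 39, 50, 44, 51]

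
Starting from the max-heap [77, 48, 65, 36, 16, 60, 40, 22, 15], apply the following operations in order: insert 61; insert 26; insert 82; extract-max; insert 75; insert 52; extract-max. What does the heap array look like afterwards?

[75, 61, 65, 36, 48, 60, 40, 22, 15, 16, 26, 52]

insert 61:
  append 61 at index 9 → [77, 48, 65, 36, 16, 60, 40, 22, 15, 61]
  61 > parent 16 at index 4, swap → [77, 48, 65, 36, 61, 60, 40, 22, 15, 16]
  61 > parent 48 at index 1, swap → [77, 61, 65, 36, 48, 60, 40, 22, 15, 16]
insert 26:
  append 26 at index 10 → [77, 61, 65, 36, 48, 60, 40, 22, 15, 16, 26] (no swap needed)
insert 82:
  append 82 at index 11 → [77, 61, 65, 36, 48, 60, 40, 22, 15, 16, 26, 82]
  82 > parent 60 at index 5, swap → [77, 61, 65, 36, 48, 82, 40, 22, 15, 16, 26, 60]
  82 > parent 65 at index 2, swap → [77, 61, 82, 36, 48, 65, 40, 22, 15, 16, 26, 60]
  82 > parent 77 at index 0, swap → [82, 61, 77, 36, 48, 65, 40, 22, 15, 16, 26, 60]
extract-max → returns 82:
  remove root 82; move last element 60 to root → [60, 61, 77, 36, 48, 65, 40, 22, 15, 16, 26]
  60 vs larger child 77 at index 2, swap → [77, 61, 60, 36, 48, 65, 40, 22, 15, 16, 26]
  60 vs larger child 65 at index 5, swap → [77, 61, 65, 36, 48, 60, 40, 22, 15, 16, 26]
insert 75:
  append 75 at index 11 → [77, 61, 65, 36, 48, 60, 40, 22, 15, 16, 26, 75]
  75 > parent 60 at index 5, swap → [77, 61, 65, 36, 48, 75, 40, 22, 15, 16, 26, 60]
  75 > parent 65 at index 2, swap → [77, 61, 75, 36, 48, 65, 40, 22, 15, 16, 26, 60]
insert 52:
  append 52 at index 12 → [77, 61, 75, 36, 48, 65, 40, 22, 15, 16, 26, 60, 52] (no swap needed)
extract-max → returns 77:
  remove root 77; move last element 52 to root → [52, 61, 75, 36, 48, 65, 40, 22, 15, 16, 26, 60]
  52 vs larger child 75 at index 2, swap → [75, 61, 52, 36, 48, 65, 40, 22, 15, 16, 26, 60]
  52 vs larger child 65 at index 5, swap → [75, 61, 65, 36, 48, 52, 40, 22, 15, 16, 26, 60]
  52 vs only child 60 at index 11, swap → [75, 61, 65, 36, 48, 60, 40, 22, 15, 16, 26, 52]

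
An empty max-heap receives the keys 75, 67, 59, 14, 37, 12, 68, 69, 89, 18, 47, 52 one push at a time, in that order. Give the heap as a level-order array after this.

[89, 75, 68, 69, 47, 52, 59, 14, 67, 18, 37, 12]

Insert 75:
  append 75 at index 0 → [75] (no swap needed)
Insert 67:
  append 67 at index 1 → [75, 67] (no swap needed)
Insert 59:
  append 59 at index 2 → [75, 67, 59] (no swap needed)
Insert 14:
  append 14 at index 3 → [75, 67, 59, 14] (no swap needed)
Insert 37:
  append 37 at index 4 → [75, 67, 59, 14, 37] (no swap needed)
Insert 12:
  append 12 at index 5 → [75, 67, 59, 14, 37, 12] (no swap needed)
Insert 68:
  append 68 at index 6 → [75, 67, 59, 14, 37, 12, 68]
  68 > parent 59 at index 2, swap → [75, 67, 68, 14, 37, 12, 59]
Insert 69:
  append 69 at index 7 → [75, 67, 68, 14, 37, 12, 59, 69]
  69 > parent 14 at index 3, swap → [75, 67, 68, 69, 37, 12, 59, 14]
  69 > parent 67 at index 1, swap → [75, 69, 68, 67, 37, 12, 59, 14]
Insert 89:
  append 89 at index 8 → [75, 69, 68, 67, 37, 12, 59, 14, 89]
  89 > parent 67 at index 3, swap → [75, 69, 68, 89, 37, 12, 59, 14, 67]
  89 > parent 69 at index 1, swap → [75, 89, 68, 69, 37, 12, 59, 14, 67]
  89 > parent 75 at index 0, swap → [89, 75, 68, 69, 37, 12, 59, 14, 67]
Insert 18:
  append 18 at index 9 → [89, 75, 68, 69, 37, 12, 59, 14, 67, 18] (no swap needed)
Insert 47:
  append 47 at index 10 → [89, 75, 68, 69, 37, 12, 59, 14, 67, 18, 47]
  47 > parent 37 at index 4, swap → [89, 75, 68, 69, 47, 12, 59, 14, 67, 18, 37]
Insert 52:
  append 52 at index 11 → [89, 75, 68, 69, 47, 12, 59, 14, 67, 18, 37, 52]
  52 > parent 12 at index 5, swap → [89, 75, 68, 69, 47, 52, 59, 14, 67, 18, 37, 12]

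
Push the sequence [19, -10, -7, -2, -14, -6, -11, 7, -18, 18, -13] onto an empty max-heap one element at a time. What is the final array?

Insert 19:
  append 19 at index 0 → [19] (no swap needed)
Insert -10:
  append -10 at index 1 → [19, -10] (no swap needed)
Insert -7:
  append -7 at index 2 → [19, -10, -7] (no swap needed)
Insert -2:
  append -2 at index 3 → [19, -10, -7, -2]
  -2 > parent -10 at index 1, swap → [19, -2, -7, -10]
Insert -14:
  append -14 at index 4 → [19, -2, -7, -10, -14] (no swap needed)
Insert -6:
  append -6 at index 5 → [19, -2, -7, -10, -14, -6]
  -6 > parent -7 at index 2, swap → [19, -2, -6, -10, -14, -7]
Insert -11:
  append -11 at index 6 → [19, -2, -6, -10, -14, -7, -11] (no swap needed)
Insert 7:
  append 7 at index 7 → [19, -2, -6, -10, -14, -7, -11, 7]
  7 > parent -10 at index 3, swap → [19, -2, -6, 7, -14, -7, -11, -10]
  7 > parent -2 at index 1, swap → [19, 7, -6, -2, -14, -7, -11, -10]
Insert -18:
  append -18 at index 8 → [19, 7, -6, -2, -14, -7, -11, -10, -18] (no swap needed)
Insert 18:
  append 18 at index 9 → [19, 7, -6, -2, -14, -7, -11, -10, -18, 18]
  18 > parent -14 at index 4, swap → [19, 7, -6, -2, 18, -7, -11, -10, -18, -14]
  18 > parent 7 at index 1, swap → [19, 18, -6, -2, 7, -7, -11, -10, -18, -14]
Insert -13:
  append -13 at index 10 → [19, 18, -6, -2, 7, -7, -11, -10, -18, -14, -13] (no swap needed)

[19, 18, -6, -2, 7, -7, -11, -10, -18, -14, -13]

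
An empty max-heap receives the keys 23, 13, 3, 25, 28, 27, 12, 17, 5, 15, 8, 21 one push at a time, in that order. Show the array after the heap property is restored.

[28, 25, 27, 17, 23, 21, 12, 13, 5, 15, 8, 3]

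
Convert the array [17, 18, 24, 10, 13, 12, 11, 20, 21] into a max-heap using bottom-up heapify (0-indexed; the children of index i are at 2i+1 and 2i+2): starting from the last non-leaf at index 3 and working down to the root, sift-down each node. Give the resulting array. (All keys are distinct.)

sift down from index 3:
  10 vs larger child 21 at index 8, swap → [17, 18, 24, 21, 13, 12, 11, 20, 10]
sift down from index 2: already satisfies heap property
sift down from index 1:
  18 vs larger child 21 at index 3, swap → [17, 21, 24, 18, 13, 12, 11, 20, 10]
  18 vs larger child 20 at index 7, swap → [17, 21, 24, 20, 13, 12, 11, 18, 10]
sift down from index 0:
  17 vs larger child 24 at index 2, swap → [24, 21, 17, 20, 13, 12, 11, 18, 10]

[24, 21, 17, 20, 13, 12, 11, 18, 10]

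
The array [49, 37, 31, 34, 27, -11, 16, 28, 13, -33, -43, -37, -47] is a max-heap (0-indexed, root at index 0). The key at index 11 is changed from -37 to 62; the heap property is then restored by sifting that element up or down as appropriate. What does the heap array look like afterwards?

set index 11 from -37 to 62 → [49, 37, 31, 34, 27, -11, 16, 28, 13, -33, -43, 62, -47]
62 > parent -11 at index 5, swap → [49, 37, 31, 34, 27, 62, 16, 28, 13, -33, -43, -11, -47]
62 > parent 31 at index 2, swap → [49, 37, 62, 34, 27, 31, 16, 28, 13, -33, -43, -11, -47]
62 > parent 49 at index 0, swap → [62, 37, 49, 34, 27, 31, 16, 28, 13, -33, -43, -11, -47]

[62, 37, 49, 34, 27, 31, 16, 28, 13, -33, -43, -11, -47]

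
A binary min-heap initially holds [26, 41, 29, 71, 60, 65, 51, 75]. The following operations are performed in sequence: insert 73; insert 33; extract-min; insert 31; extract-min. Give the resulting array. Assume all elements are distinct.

insert 73:
  append 73 at index 8 → [26, 41, 29, 71, 60, 65, 51, 75, 73] (no swap needed)
insert 33:
  append 33 at index 9 → [26, 41, 29, 71, 60, 65, 51, 75, 73, 33]
  33 < parent 60 at index 4, swap → [26, 41, 29, 71, 33, 65, 51, 75, 73, 60]
  33 < parent 41 at index 1, swap → [26, 33, 29, 71, 41, 65, 51, 75, 73, 60]
extract-min → returns 26:
  remove root 26; move last element 60 to root → [60, 33, 29, 71, 41, 65, 51, 75, 73]
  60 vs smaller child 29 at index 2, swap → [29, 33, 60, 71, 41, 65, 51, 75, 73]
  60 vs smaller child 51 at index 6, swap → [29, 33, 51, 71, 41, 65, 60, 75, 73]
insert 31:
  append 31 at index 9 → [29, 33, 51, 71, 41, 65, 60, 75, 73, 31]
  31 < parent 41 at index 4, swap → [29, 33, 51, 71, 31, 65, 60, 75, 73, 41]
  31 < parent 33 at index 1, swap → [29, 31, 51, 71, 33, 65, 60, 75, 73, 41]
extract-min → returns 29:
  remove root 29; move last element 41 to root → [41, 31, 51, 71, 33, 65, 60, 75, 73]
  41 vs smaller child 31 at index 1, swap → [31, 41, 51, 71, 33, 65, 60, 75, 73]
  41 vs smaller child 33 at index 4, swap → [31, 33, 51, 71, 41, 65, 60, 75, 73]

[31, 33, 51, 71, 41, 65, 60, 75, 73]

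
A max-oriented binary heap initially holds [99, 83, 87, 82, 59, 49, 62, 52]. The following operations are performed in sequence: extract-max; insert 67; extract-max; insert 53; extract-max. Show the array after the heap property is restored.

[82, 67, 62, 53, 59, 49, 52]

extract-max → returns 99:
  remove root 99; move last element 52 to root → [52, 83, 87, 82, 59, 49, 62]
  52 vs larger child 87 at index 2, swap → [87, 83, 52, 82, 59, 49, 62]
  52 vs larger child 62 at index 6, swap → [87, 83, 62, 82, 59, 49, 52]
insert 67:
  append 67 at index 7 → [87, 83, 62, 82, 59, 49, 52, 67] (no swap needed)
extract-max → returns 87:
  remove root 87; move last element 67 to root → [67, 83, 62, 82, 59, 49, 52]
  67 vs larger child 83 at index 1, swap → [83, 67, 62, 82, 59, 49, 52]
  67 vs larger child 82 at index 3, swap → [83, 82, 62, 67, 59, 49, 52]
insert 53:
  append 53 at index 7 → [83, 82, 62, 67, 59, 49, 52, 53] (no swap needed)
extract-max → returns 83:
  remove root 83; move last element 53 to root → [53, 82, 62, 67, 59, 49, 52]
  53 vs larger child 82 at index 1, swap → [82, 53, 62, 67, 59, 49, 52]
  53 vs larger child 67 at index 3, swap → [82, 67, 62, 53, 59, 49, 52]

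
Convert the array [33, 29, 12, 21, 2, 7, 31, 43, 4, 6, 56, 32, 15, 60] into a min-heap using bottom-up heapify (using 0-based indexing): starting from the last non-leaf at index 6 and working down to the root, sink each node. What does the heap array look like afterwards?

[2, 4, 7, 21, 6, 12, 31, 43, 33, 29, 56, 32, 15, 60]

sift down from index 6: already satisfies heap property
sift down from index 5: already satisfies heap property
sift down from index 4: already satisfies heap property
sift down from index 3:
  21 vs smaller child 4 at index 8, swap → [33, 29, 12, 4, 2, 7, 31, 43, 21, 6, 56, 32, 15, 60]
sift down from index 2:
  12 vs smaller child 7 at index 5, swap → [33, 29, 7, 4, 2, 12, 31, 43, 21, 6, 56, 32, 15, 60]
sift down from index 1:
  29 vs smaller child 2 at index 4, swap → [33, 2, 7, 4, 29, 12, 31, 43, 21, 6, 56, 32, 15, 60]
  29 vs smaller child 6 at index 9, swap → [33, 2, 7, 4, 6, 12, 31, 43, 21, 29, 56, 32, 15, 60]
sift down from index 0:
  33 vs smaller child 2 at index 1, swap → [2, 33, 7, 4, 6, 12, 31, 43, 21, 29, 56, 32, 15, 60]
  33 vs smaller child 4 at index 3, swap → [2, 4, 7, 33, 6, 12, 31, 43, 21, 29, 56, 32, 15, 60]
  33 vs smaller child 21 at index 8, swap → [2, 4, 7, 21, 6, 12, 31, 43, 33, 29, 56, 32, 15, 60]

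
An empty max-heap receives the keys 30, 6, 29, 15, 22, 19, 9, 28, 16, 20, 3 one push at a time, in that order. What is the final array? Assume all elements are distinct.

[30, 28, 29, 22, 20, 19, 9, 6, 16, 15, 3]

Insert 30:
  append 30 at index 0 → [30] (no swap needed)
Insert 6:
  append 6 at index 1 → [30, 6] (no swap needed)
Insert 29:
  append 29 at index 2 → [30, 6, 29] (no swap needed)
Insert 15:
  append 15 at index 3 → [30, 6, 29, 15]
  15 > parent 6 at index 1, swap → [30, 15, 29, 6]
Insert 22:
  append 22 at index 4 → [30, 15, 29, 6, 22]
  22 > parent 15 at index 1, swap → [30, 22, 29, 6, 15]
Insert 19:
  append 19 at index 5 → [30, 22, 29, 6, 15, 19] (no swap needed)
Insert 9:
  append 9 at index 6 → [30, 22, 29, 6, 15, 19, 9] (no swap needed)
Insert 28:
  append 28 at index 7 → [30, 22, 29, 6, 15, 19, 9, 28]
  28 > parent 6 at index 3, swap → [30, 22, 29, 28, 15, 19, 9, 6]
  28 > parent 22 at index 1, swap → [30, 28, 29, 22, 15, 19, 9, 6]
Insert 16:
  append 16 at index 8 → [30, 28, 29, 22, 15, 19, 9, 6, 16] (no swap needed)
Insert 20:
  append 20 at index 9 → [30, 28, 29, 22, 15, 19, 9, 6, 16, 20]
  20 > parent 15 at index 4, swap → [30, 28, 29, 22, 20, 19, 9, 6, 16, 15]
Insert 3:
  append 3 at index 10 → [30, 28, 29, 22, 20, 19, 9, 6, 16, 15, 3] (no swap needed)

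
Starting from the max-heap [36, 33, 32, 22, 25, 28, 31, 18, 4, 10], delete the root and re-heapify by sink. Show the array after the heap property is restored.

remove root 36; move last element 10 to root → [10, 33, 32, 22, 25, 28, 31, 18, 4]
10 vs larger child 33 at index 1, swap → [33, 10, 32, 22, 25, 28, 31, 18, 4]
10 vs larger child 25 at index 4, swap → [33, 25, 32, 22, 10, 28, 31, 18, 4]

[33, 25, 32, 22, 10, 28, 31, 18, 4]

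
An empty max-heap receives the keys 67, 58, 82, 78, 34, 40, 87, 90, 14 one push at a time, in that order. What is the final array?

Insert 67:
  append 67 at index 0 → [67] (no swap needed)
Insert 58:
  append 58 at index 1 → [67, 58] (no swap needed)
Insert 82:
  append 82 at index 2 → [67, 58, 82]
  82 > parent 67 at index 0, swap → [82, 58, 67]
Insert 78:
  append 78 at index 3 → [82, 58, 67, 78]
  78 > parent 58 at index 1, swap → [82, 78, 67, 58]
Insert 34:
  append 34 at index 4 → [82, 78, 67, 58, 34] (no swap needed)
Insert 40:
  append 40 at index 5 → [82, 78, 67, 58, 34, 40] (no swap needed)
Insert 87:
  append 87 at index 6 → [82, 78, 67, 58, 34, 40, 87]
  87 > parent 67 at index 2, swap → [82, 78, 87, 58, 34, 40, 67]
  87 > parent 82 at index 0, swap → [87, 78, 82, 58, 34, 40, 67]
Insert 90:
  append 90 at index 7 → [87, 78, 82, 58, 34, 40, 67, 90]
  90 > parent 58 at index 3, swap → [87, 78, 82, 90, 34, 40, 67, 58]
  90 > parent 78 at index 1, swap → [87, 90, 82, 78, 34, 40, 67, 58]
  90 > parent 87 at index 0, swap → [90, 87, 82, 78, 34, 40, 67, 58]
Insert 14:
  append 14 at index 8 → [90, 87, 82, 78, 34, 40, 67, 58, 14] (no swap needed)

[90, 87, 82, 78, 34, 40, 67, 58, 14]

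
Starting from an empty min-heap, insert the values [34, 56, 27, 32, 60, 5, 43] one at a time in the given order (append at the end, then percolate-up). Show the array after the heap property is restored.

Insert 34:
  append 34 at index 0 → [34] (no swap needed)
Insert 56:
  append 56 at index 1 → [34, 56] (no swap needed)
Insert 27:
  append 27 at index 2 → [34, 56, 27]
  27 < parent 34 at index 0, swap → [27, 56, 34]
Insert 32:
  append 32 at index 3 → [27, 56, 34, 32]
  32 < parent 56 at index 1, swap → [27, 32, 34, 56]
Insert 60:
  append 60 at index 4 → [27, 32, 34, 56, 60] (no swap needed)
Insert 5:
  append 5 at index 5 → [27, 32, 34, 56, 60, 5]
  5 < parent 34 at index 2, swap → [27, 32, 5, 56, 60, 34]
  5 < parent 27 at index 0, swap → [5, 32, 27, 56, 60, 34]
Insert 43:
  append 43 at index 6 → [5, 32, 27, 56, 60, 34, 43] (no swap needed)

[5, 32, 27, 56, 60, 34, 43]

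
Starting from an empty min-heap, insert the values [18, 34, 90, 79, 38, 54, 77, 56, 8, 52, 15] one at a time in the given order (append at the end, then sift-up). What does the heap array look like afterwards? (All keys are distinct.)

[8, 15, 54, 34, 18, 90, 77, 79, 56, 52, 38]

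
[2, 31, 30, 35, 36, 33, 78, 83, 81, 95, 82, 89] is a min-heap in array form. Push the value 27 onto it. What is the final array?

[2, 31, 27, 35, 36, 30, 78, 83, 81, 95, 82, 89, 33]

append 27 at index 12 → [2, 31, 30, 35, 36, 33, 78, 83, 81, 95, 82, 89, 27]
27 < parent 33 at index 5, swap → [2, 31, 30, 35, 36, 27, 78, 83, 81, 95, 82, 89, 33]
27 < parent 30 at index 2, swap → [2, 31, 27, 35, 36, 30, 78, 83, 81, 95, 82, 89, 33]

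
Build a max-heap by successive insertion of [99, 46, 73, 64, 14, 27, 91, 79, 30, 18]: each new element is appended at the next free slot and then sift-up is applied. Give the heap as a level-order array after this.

[99, 79, 91, 64, 18, 27, 73, 46, 30, 14]

Insert 99:
  append 99 at index 0 → [99] (no swap needed)
Insert 46:
  append 46 at index 1 → [99, 46] (no swap needed)
Insert 73:
  append 73 at index 2 → [99, 46, 73] (no swap needed)
Insert 64:
  append 64 at index 3 → [99, 46, 73, 64]
  64 > parent 46 at index 1, swap → [99, 64, 73, 46]
Insert 14:
  append 14 at index 4 → [99, 64, 73, 46, 14] (no swap needed)
Insert 27:
  append 27 at index 5 → [99, 64, 73, 46, 14, 27] (no swap needed)
Insert 91:
  append 91 at index 6 → [99, 64, 73, 46, 14, 27, 91]
  91 > parent 73 at index 2, swap → [99, 64, 91, 46, 14, 27, 73]
Insert 79:
  append 79 at index 7 → [99, 64, 91, 46, 14, 27, 73, 79]
  79 > parent 46 at index 3, swap → [99, 64, 91, 79, 14, 27, 73, 46]
  79 > parent 64 at index 1, swap → [99, 79, 91, 64, 14, 27, 73, 46]
Insert 30:
  append 30 at index 8 → [99, 79, 91, 64, 14, 27, 73, 46, 30] (no swap needed)
Insert 18:
  append 18 at index 9 → [99, 79, 91, 64, 14, 27, 73, 46, 30, 18]
  18 > parent 14 at index 4, swap → [99, 79, 91, 64, 18, 27, 73, 46, 30, 14]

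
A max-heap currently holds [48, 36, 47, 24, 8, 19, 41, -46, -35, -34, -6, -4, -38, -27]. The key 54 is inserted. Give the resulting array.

[54, 36, 48, 24, 8, 19, 47, -46, -35, -34, -6, -4, -38, -27, 41]

append 54 at index 14 → [48, 36, 47, 24, 8, 19, 41, -46, -35, -34, -6, -4, -38, -27, 54]
54 > parent 41 at index 6, swap → [48, 36, 47, 24, 8, 19, 54, -46, -35, -34, -6, -4, -38, -27, 41]
54 > parent 47 at index 2, swap → [48, 36, 54, 24, 8, 19, 47, -46, -35, -34, -6, -4, -38, -27, 41]
54 > parent 48 at index 0, swap → [54, 36, 48, 24, 8, 19, 47, -46, -35, -34, -6, -4, -38, -27, 41]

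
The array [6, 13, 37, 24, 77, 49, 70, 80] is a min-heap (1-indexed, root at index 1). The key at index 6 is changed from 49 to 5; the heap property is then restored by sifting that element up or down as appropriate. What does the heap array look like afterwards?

[5, 13, 6, 24, 77, 37, 70, 80]

set index 6 from 49 to 5 → [6, 13, 37, 24, 77, 5, 70, 80]
5 < parent 37 at index 3, swap → [6, 13, 5, 24, 77, 37, 70, 80]
5 < parent 6 at index 1, swap → [5, 13, 6, 24, 77, 37, 70, 80]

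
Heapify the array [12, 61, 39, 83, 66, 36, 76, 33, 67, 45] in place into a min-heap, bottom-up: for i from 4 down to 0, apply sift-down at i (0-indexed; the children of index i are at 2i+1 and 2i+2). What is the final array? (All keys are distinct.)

[12, 33, 36, 61, 45, 39, 76, 83, 67, 66]

sift down from index 4:
  66 vs only child 45 at index 9, swap → [12, 61, 39, 83, 45, 36, 76, 33, 67, 66]
sift down from index 3:
  83 vs smaller child 33 at index 7, swap → [12, 61, 39, 33, 45, 36, 76, 83, 67, 66]
sift down from index 2:
  39 vs smaller child 36 at index 5, swap → [12, 61, 36, 33, 45, 39, 76, 83, 67, 66]
sift down from index 1:
  61 vs smaller child 33 at index 3, swap → [12, 33, 36, 61, 45, 39, 76, 83, 67, 66]
sift down from index 0: already satisfies heap property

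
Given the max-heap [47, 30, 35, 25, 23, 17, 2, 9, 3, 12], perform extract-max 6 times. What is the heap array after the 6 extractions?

[12, 9, 3, 2]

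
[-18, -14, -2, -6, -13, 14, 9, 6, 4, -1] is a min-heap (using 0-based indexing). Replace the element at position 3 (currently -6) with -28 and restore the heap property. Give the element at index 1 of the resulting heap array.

set index 3 from -6 to -28 → [-18, -14, -2, -28, -13, 14, 9, 6, 4, -1]
-28 < parent -14 at index 1, swap → [-18, -28, -2, -14, -13, 14, 9, 6, 4, -1]
-28 < parent -18 at index 0, swap → [-28, -18, -2, -14, -13, 14, 9, 6, 4, -1]
resulting array: [-28, -18, -2, -14, -13, 14, 9, 6, 4, -1]

-18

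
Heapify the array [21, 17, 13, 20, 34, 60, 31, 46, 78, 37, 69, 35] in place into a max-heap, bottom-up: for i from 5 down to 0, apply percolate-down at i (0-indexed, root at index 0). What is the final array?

[78, 69, 60, 46, 37, 35, 31, 17, 20, 21, 34, 13]

sift down from index 5: already satisfies heap property
sift down from index 4:
  34 vs larger child 69 at index 10, swap → [21, 17, 13, 20, 69, 60, 31, 46, 78, 37, 34, 35]
sift down from index 3:
  20 vs larger child 78 at index 8, swap → [21, 17, 13, 78, 69, 60, 31, 46, 20, 37, 34, 35]
sift down from index 2:
  13 vs larger child 60 at index 5, swap → [21, 17, 60, 78, 69, 13, 31, 46, 20, 37, 34, 35]
  13 vs only child 35 at index 11, swap → [21, 17, 60, 78, 69, 35, 31, 46, 20, 37, 34, 13]
sift down from index 1:
  17 vs larger child 78 at index 3, swap → [21, 78, 60, 17, 69, 35, 31, 46, 20, 37, 34, 13]
  17 vs larger child 46 at index 7, swap → [21, 78, 60, 46, 69, 35, 31, 17, 20, 37, 34, 13]
sift down from index 0:
  21 vs larger child 78 at index 1, swap → [78, 21, 60, 46, 69, 35, 31, 17, 20, 37, 34, 13]
  21 vs larger child 69 at index 4, swap → [78, 69, 60, 46, 21, 35, 31, 17, 20, 37, 34, 13]
  21 vs larger child 37 at index 9, swap → [78, 69, 60, 46, 37, 35, 31, 17, 20, 21, 34, 13]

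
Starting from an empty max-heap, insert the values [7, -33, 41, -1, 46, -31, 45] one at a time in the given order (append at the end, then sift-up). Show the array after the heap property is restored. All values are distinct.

Insert 7:
  append 7 at index 0 → [7] (no swap needed)
Insert -33:
  append -33 at index 1 → [7, -33] (no swap needed)
Insert 41:
  append 41 at index 2 → [7, -33, 41]
  41 > parent 7 at index 0, swap → [41, -33, 7]
Insert -1:
  append -1 at index 3 → [41, -33, 7, -1]
  -1 > parent -33 at index 1, swap → [41, -1, 7, -33]
Insert 46:
  append 46 at index 4 → [41, -1, 7, -33, 46]
  46 > parent -1 at index 1, swap → [41, 46, 7, -33, -1]
  46 > parent 41 at index 0, swap → [46, 41, 7, -33, -1]
Insert -31:
  append -31 at index 5 → [46, 41, 7, -33, -1, -31] (no swap needed)
Insert 45:
  append 45 at index 6 → [46, 41, 7, -33, -1, -31, 45]
  45 > parent 7 at index 2, swap → [46, 41, 45, -33, -1, -31, 7]

[46, 41, 45, -33, -1, -31, 7]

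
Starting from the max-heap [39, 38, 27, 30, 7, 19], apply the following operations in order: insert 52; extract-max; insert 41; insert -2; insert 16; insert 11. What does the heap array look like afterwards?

insert 52:
  append 52 at index 6 → [39, 38, 27, 30, 7, 19, 52]
  52 > parent 27 at index 2, swap → [39, 38, 52, 30, 7, 19, 27]
  52 > parent 39 at index 0, swap → [52, 38, 39, 30, 7, 19, 27]
extract-max → returns 52:
  remove root 52; move last element 27 to root → [27, 38, 39, 30, 7, 19]
  27 vs larger child 39 at index 2, swap → [39, 38, 27, 30, 7, 19]
insert 41:
  append 41 at index 6 → [39, 38, 27, 30, 7, 19, 41]
  41 > parent 27 at index 2, swap → [39, 38, 41, 30, 7, 19, 27]
  41 > parent 39 at index 0, swap → [41, 38, 39, 30, 7, 19, 27]
insert -2:
  append -2 at index 7 → [41, 38, 39, 30, 7, 19, 27, -2] (no swap needed)
insert 16:
  append 16 at index 8 → [41, 38, 39, 30, 7, 19, 27, -2, 16] (no swap needed)
insert 11:
  append 11 at index 9 → [41, 38, 39, 30, 7, 19, 27, -2, 16, 11]
  11 > parent 7 at index 4, swap → [41, 38, 39, 30, 11, 19, 27, -2, 16, 7]

[41, 38, 39, 30, 11, 19, 27, -2, 16, 7]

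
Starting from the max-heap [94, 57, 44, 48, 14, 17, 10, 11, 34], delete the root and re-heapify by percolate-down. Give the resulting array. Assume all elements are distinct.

[57, 48, 44, 34, 14, 17, 10, 11]

remove root 94; move last element 34 to root → [34, 57, 44, 48, 14, 17, 10, 11]
34 vs larger child 57 at index 1, swap → [57, 34, 44, 48, 14, 17, 10, 11]
34 vs larger child 48 at index 3, swap → [57, 48, 44, 34, 14, 17, 10, 11]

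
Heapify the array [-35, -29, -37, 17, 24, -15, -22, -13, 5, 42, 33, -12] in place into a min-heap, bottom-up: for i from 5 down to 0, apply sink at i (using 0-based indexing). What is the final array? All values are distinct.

sift down from index 5: already satisfies heap property
sift down from index 4: already satisfies heap property
sift down from index 3:
  17 vs smaller child -13 at index 7, swap → [-35, -29, -37, -13, 24, -15, -22, 17, 5, 42, 33, -12]
sift down from index 2: already satisfies heap property
sift down from index 1: already satisfies heap property
sift down from index 0:
  -35 vs smaller child -37 at index 2, swap → [-37, -29, -35, -13, 24, -15, -22, 17, 5, 42, 33, -12]

[-37, -29, -35, -13, 24, -15, -22, 17, 5, 42, 33, -12]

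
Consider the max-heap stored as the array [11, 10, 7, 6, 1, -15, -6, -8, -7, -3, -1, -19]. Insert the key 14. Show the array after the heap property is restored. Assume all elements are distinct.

append 14 at index 12 → [11, 10, 7, 6, 1, -15, -6, -8, -7, -3, -1, -19, 14]
14 > parent -15 at index 5, swap → [11, 10, 7, 6, 1, 14, -6, -8, -7, -3, -1, -19, -15]
14 > parent 7 at index 2, swap → [11, 10, 14, 6, 1, 7, -6, -8, -7, -3, -1, -19, -15]
14 > parent 11 at index 0, swap → [14, 10, 11, 6, 1, 7, -6, -8, -7, -3, -1, -19, -15]

[14, 10, 11, 6, 1, 7, -6, -8, -7, -3, -1, -19, -15]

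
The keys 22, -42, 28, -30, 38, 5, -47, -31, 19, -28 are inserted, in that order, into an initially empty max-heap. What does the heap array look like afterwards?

Insert 22:
  append 22 at index 0 → [22] (no swap needed)
Insert -42:
  append -42 at index 1 → [22, -42] (no swap needed)
Insert 28:
  append 28 at index 2 → [22, -42, 28]
  28 > parent 22 at index 0, swap → [28, -42, 22]
Insert -30:
  append -30 at index 3 → [28, -42, 22, -30]
  -30 > parent -42 at index 1, swap → [28, -30, 22, -42]
Insert 38:
  append 38 at index 4 → [28, -30, 22, -42, 38]
  38 > parent -30 at index 1, swap → [28, 38, 22, -42, -30]
  38 > parent 28 at index 0, swap → [38, 28, 22, -42, -30]
Insert 5:
  append 5 at index 5 → [38, 28, 22, -42, -30, 5] (no swap needed)
Insert -47:
  append -47 at index 6 → [38, 28, 22, -42, -30, 5, -47] (no swap needed)
Insert -31:
  append -31 at index 7 → [38, 28, 22, -42, -30, 5, -47, -31]
  -31 > parent -42 at index 3, swap → [38, 28, 22, -31, -30, 5, -47, -42]
Insert 19:
  append 19 at index 8 → [38, 28, 22, -31, -30, 5, -47, -42, 19]
  19 > parent -31 at index 3, swap → [38, 28, 22, 19, -30, 5, -47, -42, -31]
Insert -28:
  append -28 at index 9 → [38, 28, 22, 19, -30, 5, -47, -42, -31, -28]
  -28 > parent -30 at index 4, swap → [38, 28, 22, 19, -28, 5, -47, -42, -31, -30]

[38, 28, 22, 19, -28, 5, -47, -42, -31, -30]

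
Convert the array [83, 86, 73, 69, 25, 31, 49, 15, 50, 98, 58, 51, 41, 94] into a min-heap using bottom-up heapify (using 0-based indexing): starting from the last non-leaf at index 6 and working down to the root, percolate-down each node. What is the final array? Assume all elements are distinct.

sift down from index 6: already satisfies heap property
sift down from index 5: already satisfies heap property
sift down from index 4: already satisfies heap property
sift down from index 3:
  69 vs smaller child 15 at index 7, swap → [83, 86, 73, 15, 25, 31, 49, 69, 50, 98, 58, 51, 41, 94]
sift down from index 2:
  73 vs smaller child 31 at index 5, swap → [83, 86, 31, 15, 25, 73, 49, 69, 50, 98, 58, 51, 41, 94]
  73 vs smaller child 41 at index 12, swap → [83, 86, 31, 15, 25, 41, 49, 69, 50, 98, 58, 51, 73, 94]
sift down from index 1:
  86 vs smaller child 15 at index 3, swap → [83, 15, 31, 86, 25, 41, 49, 69, 50, 98, 58, 51, 73, 94]
  86 vs smaller child 50 at index 8, swap → [83, 15, 31, 50, 25, 41, 49, 69, 86, 98, 58, 51, 73, 94]
sift down from index 0:
  83 vs smaller child 15 at index 1, swap → [15, 83, 31, 50, 25, 41, 49, 69, 86, 98, 58, 51, 73, 94]
  83 vs smaller child 25 at index 4, swap → [15, 25, 31, 50, 83, 41, 49, 69, 86, 98, 58, 51, 73, 94]
  83 vs smaller child 58 at index 10, swap → [15, 25, 31, 50, 58, 41, 49, 69, 86, 98, 83, 51, 73, 94]

[15, 25, 31, 50, 58, 41, 49, 69, 86, 98, 83, 51, 73, 94]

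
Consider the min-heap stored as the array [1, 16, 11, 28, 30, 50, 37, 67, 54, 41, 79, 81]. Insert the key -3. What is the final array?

[-3, 16, 1, 28, 30, 11, 37, 67, 54, 41, 79, 81, 50]

append -3 at index 12 → [1, 16, 11, 28, 30, 50, 37, 67, 54, 41, 79, 81, -3]
-3 < parent 50 at index 5, swap → [1, 16, 11, 28, 30, -3, 37, 67, 54, 41, 79, 81, 50]
-3 < parent 11 at index 2, swap → [1, 16, -3, 28, 30, 11, 37, 67, 54, 41, 79, 81, 50]
-3 < parent 1 at index 0, swap → [-3, 16, 1, 28, 30, 11, 37, 67, 54, 41, 79, 81, 50]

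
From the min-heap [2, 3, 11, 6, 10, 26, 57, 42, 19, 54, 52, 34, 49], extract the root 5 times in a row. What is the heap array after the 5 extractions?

[19, 34, 26, 42, 49, 54, 57, 52]

extract-min #1 returns 2:
  remove root 2; move last element 49 to root → [49, 3, 11, 6, 10, 26, 57, 42, 19, 54, 52, 34]
  49 vs smaller child 3 at index 1, swap → [3, 49, 11, 6, 10, 26, 57, 42, 19, 54, 52, 34]
  49 vs smaller child 6 at index 3, swap → [3, 6, 11, 49, 10, 26, 57, 42, 19, 54, 52, 34]
  49 vs smaller child 19 at index 8, swap → [3, 6, 11, 19, 10, 26, 57, 42, 49, 54, 52, 34]
extract-min #2 returns 3:
  remove root 3; move last element 34 to root → [34, 6, 11, 19, 10, 26, 57, 42, 49, 54, 52]
  34 vs smaller child 6 at index 1, swap → [6, 34, 11, 19, 10, 26, 57, 42, 49, 54, 52]
  34 vs smaller child 10 at index 4, swap → [6, 10, 11, 19, 34, 26, 57, 42, 49, 54, 52]
extract-min #3 returns 6:
  remove root 6; move last element 52 to root → [52, 10, 11, 19, 34, 26, 57, 42, 49, 54]
  52 vs smaller child 10 at index 1, swap → [10, 52, 11, 19, 34, 26, 57, 42, 49, 54]
  52 vs smaller child 19 at index 3, swap → [10, 19, 11, 52, 34, 26, 57, 42, 49, 54]
  52 vs smaller child 42 at index 7, swap → [10, 19, 11, 42, 34, 26, 57, 52, 49, 54]
extract-min #4 returns 10:
  remove root 10; move last element 54 to root → [54, 19, 11, 42, 34, 26, 57, 52, 49]
  54 vs smaller child 11 at index 2, swap → [11, 19, 54, 42, 34, 26, 57, 52, 49]
  54 vs smaller child 26 at index 5, swap → [11, 19, 26, 42, 34, 54, 57, 52, 49]
extract-min #5 returns 11:
  remove root 11; move last element 49 to root → [49, 19, 26, 42, 34, 54, 57, 52]
  49 vs smaller child 19 at index 1, swap → [19, 49, 26, 42, 34, 54, 57, 52]
  49 vs smaller child 34 at index 4, swap → [19, 34, 26, 42, 49, 54, 57, 52]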